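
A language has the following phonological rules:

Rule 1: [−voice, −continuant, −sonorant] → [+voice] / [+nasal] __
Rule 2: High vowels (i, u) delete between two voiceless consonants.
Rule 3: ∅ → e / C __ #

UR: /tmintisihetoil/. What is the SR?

tmindishetoile

Rule 1 (post-nasal voicing): /t/ is a voiceless stop immediately after the nasal /n/, so it voices to [d]. /tmintisihetoil/ → tmindisihetoil.
Rule 2 (high vowel syncope): /i/ is a high vowel flanked by voiceless consonants /s/ and /h/, so it deletes. /tmindisihetoil/ → tmindishetoil.
Rule 3 (final e-epenthesis): the form ends in the consonant /l/, so [e] is inserted word-finally. /tmindishetoil/ → tmindishetoile.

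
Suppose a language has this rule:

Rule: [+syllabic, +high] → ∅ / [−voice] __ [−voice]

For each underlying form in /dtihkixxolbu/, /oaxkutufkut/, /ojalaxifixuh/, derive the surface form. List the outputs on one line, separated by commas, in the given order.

/dtihkixxolbu/: /i/ is a high vowel flanked by voiceless consonants /t/ and /h/, so it deletes. /i/ is a high vowel flanked by voiceless consonants /k/ and /x/, so it deletes. → [dthkxxolbu].
/oaxkutufkut/: /u/ is a high vowel flanked by voiceless consonants /k/ and /t/, so it deletes. /u/ is a high vowel flanked by voiceless consonants /t/ and /f/, so it deletes. /u/ is a high vowel flanked by voiceless consonants /k/ and /t/, so it deletes. → [oaxktfkt].
/ojalaxifixuh/: /i/ is a high vowel flanked by voiceless consonants /x/ and /f/, so it deletes. /i/ is a high vowel flanked by voiceless consonants /f/ and /x/, so it deletes. /u/ is a high vowel flanked by voiceless consonants /x/ and /h/, so it deletes. → [ojalaxfxh].

dthkxxolbu, oaxktfkt, ojalaxfxh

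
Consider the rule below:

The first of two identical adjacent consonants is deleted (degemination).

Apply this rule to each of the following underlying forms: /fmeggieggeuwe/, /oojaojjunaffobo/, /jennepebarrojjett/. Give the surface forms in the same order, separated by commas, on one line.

/fmeggieggeuwe/: /gg/ is a geminate; the first /g/ deletes. /gg/ is a geminate; the first /g/ deletes. → [fmegiegeuwe].
/oojaojjunaffobo/: /jj/ is a geminate; the first /j/ deletes. /ff/ is a geminate; the first /f/ deletes. → [oojaojunafobo].
/jennepebarrojjett/: /nn/ is a geminate; the first /n/ deletes. /rr/ is a geminate; the first /r/ deletes. /jj/ is a geminate; the first /j/ deletes. /tt/ is a geminate; the first /t/ deletes. → [jenepebarojet].

fmegiegeuwe, oojaojunafobo, jenepebarojet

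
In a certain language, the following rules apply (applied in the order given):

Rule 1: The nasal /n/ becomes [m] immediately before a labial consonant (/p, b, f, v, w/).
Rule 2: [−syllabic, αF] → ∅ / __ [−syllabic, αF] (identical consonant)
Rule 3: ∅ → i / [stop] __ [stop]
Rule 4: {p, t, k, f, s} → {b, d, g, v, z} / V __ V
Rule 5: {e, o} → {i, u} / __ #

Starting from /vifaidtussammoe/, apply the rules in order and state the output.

Rule 1 (nasal place assimilation): no segment meets the environment; /vifaidtussammoe/ is unchanged.
Rule 2 (degemination): /ss/ is a geminate; the first /s/ deletes. /mm/ is a geminate; the first /m/ deletes. /vifaidtussammoe/ → vifaidtusamoe.
Rule 3 (stop-cluster i-epenthesis): /d/ and /t/ form a stop–stop cluster, so [i] is inserted between them. /vifaidtusamoe/ → vifaiditusamoe.
Rule 4 (intervocalic voicing): /f/ is a voiceless obstruent between vowels /i/ and /a/, so it voices to [v]. /t/ is a voiceless obstruent between vowels /i/ and /u/, so it voices to [d]. /s/ is a voiceless obstruent between vowels /u/ and /a/, so it voices to [z]. /vifaiditusamoe/ → vivaididuzamoe.
Rule 5 (final vowel raising): /e/ is a mid vowel in word-final position, so it raises to [i]. /vivaididuzamoe/ → vivaididuzamoi.

vivaididuzamoi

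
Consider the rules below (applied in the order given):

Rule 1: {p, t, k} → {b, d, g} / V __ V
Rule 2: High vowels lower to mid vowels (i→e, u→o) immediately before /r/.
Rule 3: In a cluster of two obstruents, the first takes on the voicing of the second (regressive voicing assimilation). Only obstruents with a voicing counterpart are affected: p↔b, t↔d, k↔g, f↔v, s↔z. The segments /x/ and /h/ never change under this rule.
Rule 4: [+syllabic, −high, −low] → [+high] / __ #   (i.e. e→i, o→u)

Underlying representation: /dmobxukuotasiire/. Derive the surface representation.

dmopxuguodasieri

Rule 1 (intervocalic voicing): /k/ is a voiceless stop between vowels /u/ and /u/, so it voices to [g]. /t/ is a voiceless stop between vowels /o/ and /a/, so it voices to [d]. /dmobxukuotasiire/ → dmobxuguodasiire.
Rule 2 (pre-rhotic lowering): /i/ is a high vowel immediately before /r/, so it lowers to [e]. /dmobxuguodasiire/ → dmobxuguodasiere.
Rule 3 (regressive voicing assimilation): /b/ precedes the voiceless obstruent /x/, so it devoices to [p] by assimilation. /dmobxuguodasiere/ → dmopxuguodasiere.
Rule 4 (final vowel raising): /e/ is a mid vowel in word-final position, so it raises to [i]. /dmopxuguodasiere/ → dmopxuguodasieri.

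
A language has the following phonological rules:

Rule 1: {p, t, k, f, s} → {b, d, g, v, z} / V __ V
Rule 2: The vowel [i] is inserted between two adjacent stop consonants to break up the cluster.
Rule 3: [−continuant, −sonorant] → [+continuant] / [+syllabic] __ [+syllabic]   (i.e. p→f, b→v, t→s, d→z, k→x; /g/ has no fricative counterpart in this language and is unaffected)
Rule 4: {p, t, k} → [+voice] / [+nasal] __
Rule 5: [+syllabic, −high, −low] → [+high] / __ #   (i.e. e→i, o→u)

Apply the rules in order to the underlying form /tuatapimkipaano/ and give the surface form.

tuazavimgivaanu

Rule 1 (intervocalic voicing): /t/ is a voiceless obstruent between vowels /a/ and /a/, so it voices to [d]. /p/ is a voiceless obstruent between vowels /a/ and /i/, so it voices to [b]. /p/ is a voiceless obstruent between vowels /i/ and /a/, so it voices to [b]. /tuatapimkipaano/ → tuadabimkibaano.
Rule 2 (stop-cluster i-epenthesis): no segment meets the environment; /tuadabimkibaano/ is unchanged.
Rule 3 (intervocalic spirantization): /d/ is a stop between vowels /a/ and /a/, so it spirantizes to the fricative [z]. /b/ is a stop between vowels /a/ and /i/, so it spirantizes to the fricative [v]. /b/ is a stop between vowels /i/ and /a/, so it spirantizes to the fricative [v]. /tuadabimkibaano/ → tuazavimkivaano.
Rule 4 (post-nasal voicing): /k/ is a voiceless stop immediately after the nasal /m/, so it voices to [g]. /tuazavimkivaano/ → tuazavimgivaano.
Rule 5 (final vowel raising): /o/ is a mid vowel in word-final position, so it raises to [u]. /tuazavimgivaano/ → tuazavimgivaanu.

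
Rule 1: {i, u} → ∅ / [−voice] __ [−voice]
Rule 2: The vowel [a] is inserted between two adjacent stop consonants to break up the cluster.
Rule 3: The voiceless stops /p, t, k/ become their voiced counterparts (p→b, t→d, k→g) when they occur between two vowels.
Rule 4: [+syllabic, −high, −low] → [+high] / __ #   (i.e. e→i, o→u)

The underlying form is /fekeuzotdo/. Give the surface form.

Rule 1 (high vowel syncope): no segment meets the environment; /fekeuzotdo/ is unchanged.
Rule 2 (stop-cluster a-epenthesis): /t/ and /d/ form a stop–stop cluster, so [a] is inserted between them. /fekeuzotdo/ → fekeuzotado.
Rule 3 (intervocalic voicing): /k/ is a voiceless stop between vowels /e/ and /e/, so it voices to [g]. /t/ is a voiceless stop between vowels /o/ and /a/, so it voices to [d]. /fekeuzotado/ → fegeuzodado.
Rule 4 (final vowel raising): /o/ is a mid vowel in word-final position, so it raises to [u]. /fegeuzodado/ → fegeuzodadu.

fegeuzodadu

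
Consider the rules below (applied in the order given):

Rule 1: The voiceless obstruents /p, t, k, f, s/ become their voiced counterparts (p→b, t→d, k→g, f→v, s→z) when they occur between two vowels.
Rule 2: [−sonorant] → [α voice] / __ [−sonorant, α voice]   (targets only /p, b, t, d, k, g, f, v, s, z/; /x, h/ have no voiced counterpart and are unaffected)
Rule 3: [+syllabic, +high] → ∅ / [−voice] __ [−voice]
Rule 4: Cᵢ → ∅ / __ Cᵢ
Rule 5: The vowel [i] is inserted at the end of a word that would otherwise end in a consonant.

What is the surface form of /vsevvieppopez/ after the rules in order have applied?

Rule 1 (intervocalic voicing): /p/ is a voiceless obstruent between vowels /o/ and /e/, so it voices to [b]. /vsevvieppopez/ → vsevvieppobez.
Rule 2 (regressive voicing assimilation): /v/ precedes the voiceless obstruent /s/, so it devoices to [f] by assimilation. /vsevvieppobez/ → fsevvieppobez.
Rule 3 (high vowel syncope): no segment meets the environment; /fsevvieppobez/ is unchanged.
Rule 4 (degemination): /vv/ is a geminate; the first /v/ deletes. /pp/ is a geminate; the first /p/ deletes. /fsevvieppobez/ → fseviepobez.
Rule 5 (final i-epenthesis): the form ends in the consonant /z/, so [i] is inserted word-finally. /fseviepobez/ → fseviepobezi.

fseviepobezi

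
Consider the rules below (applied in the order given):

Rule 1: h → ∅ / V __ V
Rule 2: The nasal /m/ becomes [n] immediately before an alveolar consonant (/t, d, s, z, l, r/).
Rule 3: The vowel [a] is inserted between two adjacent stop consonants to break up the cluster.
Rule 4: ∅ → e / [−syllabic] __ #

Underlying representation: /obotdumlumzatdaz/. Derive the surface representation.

obotadunlunzatadaze

Rule 1 (intervocalic h-deletion): no segment meets the environment; /obotdumlumzatdaz/ is unchanged.
Rule 2 (nasal place assimilation): /m/ precedes the alveolar consonant /l/, so it assimilates in place to [n]. /m/ precedes the alveolar consonant /z/, so it assimilates in place to [n]. /obotdumlumzatdaz/ → obotdunlunzatdaz.
Rule 3 (stop-cluster a-epenthesis): /t/ and /d/ form a stop–stop cluster, so [a] is inserted between them. /t/ and /d/ form a stop–stop cluster, so [a] is inserted between them. /obotdunlunzatdaz/ → obotadunlunzatadaz.
Rule 4 (final e-epenthesis): the form ends in the consonant /z/, so [e] is inserted word-finally. /obotadunlunzatadaz/ → obotadunlunzatadaze.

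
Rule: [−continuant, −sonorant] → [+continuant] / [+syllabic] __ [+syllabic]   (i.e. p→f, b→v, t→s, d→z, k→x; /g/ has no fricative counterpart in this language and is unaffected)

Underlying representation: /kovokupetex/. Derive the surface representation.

Scanning /kovokupetex/: /k/ at position 1 is not in the conditioning environment; /k/ is a stop between vowels /o/ and /u/, so it spirantizes to the fricative [x]; /p/ is a stop between vowels /u/ and /e/, so it spirantizes to the fricative [f]; /t/ is a stop between vowels /e/ and /e/, so it spirantizes to the fricative [s].
Result: [kovoxufesex].

kovoxufesex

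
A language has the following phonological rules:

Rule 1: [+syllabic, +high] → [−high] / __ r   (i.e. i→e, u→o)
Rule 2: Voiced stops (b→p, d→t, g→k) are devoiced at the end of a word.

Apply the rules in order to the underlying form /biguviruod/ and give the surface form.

biguveruot

Rule 1 (pre-rhotic lowering): /i/ is a high vowel immediately before /r/, so it lowers to [e]. /biguviruod/ → biguveruod.
Rule 2 (final devoicing): /d/ is a voiced stop in word-final position, so it devoices to [t]. /biguveruod/ → biguveruot.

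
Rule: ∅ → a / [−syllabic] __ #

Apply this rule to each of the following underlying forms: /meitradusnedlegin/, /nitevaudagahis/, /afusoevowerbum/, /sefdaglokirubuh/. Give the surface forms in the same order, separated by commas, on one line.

/meitradusnedlegin/: the form ends in the consonant /n/, so [a] is inserted word-finally. → [meitradusnedlegina].
/nitevaudagahis/: the form ends in the consonant /s/, so [a] is inserted word-finally. → [nitevaudagahisa].
/afusoevowerbum/: the form ends in the consonant /m/, so [a] is inserted word-finally. → [afusoevowerbuma].
/sefdaglokirubuh/: the form ends in the consonant /h/, so [a] is inserted word-finally. → [sefdaglokirubuha].

meitradusnedlegina, nitevaudagahisa, afusoevowerbuma, sefdaglokirubuha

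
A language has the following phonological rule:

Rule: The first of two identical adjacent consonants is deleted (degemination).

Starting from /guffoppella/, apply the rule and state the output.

/ff/ is a geminate; the first /f/ deletes.
/pp/ is a geminate; the first /p/ deletes.
/ll/ is a geminate; the first /l/ deletes.
The other instances of /g/, /f/, /p/, /l/ do not occur in the required environment and remain unchanged.
Surface form: [gufopela].

gufopela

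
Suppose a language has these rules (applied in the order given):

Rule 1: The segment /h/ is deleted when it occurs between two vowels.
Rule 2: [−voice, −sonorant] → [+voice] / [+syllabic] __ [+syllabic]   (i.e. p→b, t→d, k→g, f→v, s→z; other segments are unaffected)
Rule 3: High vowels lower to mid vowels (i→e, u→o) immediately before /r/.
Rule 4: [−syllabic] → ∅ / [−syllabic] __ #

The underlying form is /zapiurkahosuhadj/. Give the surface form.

Rule 1 (intervocalic h-deletion): /h/ occurs between vowels /a/ and /o/, so it deletes. /h/ occurs between vowels /u/ and /a/, so it deletes. /zapiurkahosuhadj/ → zapiurkaosuadj.
Rule 2 (intervocalic voicing): /p/ is a voiceless obstruent between vowels /a/ and /i/, so it voices to [b]. /s/ is a voiceless obstruent between vowels /o/ and /u/, so it voices to [z]. /zapiurkaosuadj/ → zabiurkaozuadj.
Rule 3 (pre-rhotic lowering): /u/ is a high vowel immediately before /r/, so it lowers to [o]. /zabiurkaozuadj/ → zabiorkaozuadj.
Rule 4 (final cluster simplification): /j/ is the second consonant of a word-final cluster /dj/, so it deletes. /zabiorkaozuadj/ → zabiorkaozuad.

zabiorkaozuad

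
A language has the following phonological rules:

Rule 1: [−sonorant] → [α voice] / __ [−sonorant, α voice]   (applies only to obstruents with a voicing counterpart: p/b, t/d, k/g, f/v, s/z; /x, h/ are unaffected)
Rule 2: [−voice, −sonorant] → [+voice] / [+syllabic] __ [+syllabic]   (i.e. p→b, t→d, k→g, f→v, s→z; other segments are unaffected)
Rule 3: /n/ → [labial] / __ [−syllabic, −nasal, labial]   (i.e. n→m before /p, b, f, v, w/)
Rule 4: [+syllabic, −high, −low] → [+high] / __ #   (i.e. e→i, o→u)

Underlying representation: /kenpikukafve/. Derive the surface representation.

Rule 1 (regressive voicing assimilation): /f/ precedes the voiced obstruent /v/, so it voices to [v] by assimilation. /kenpikukafve/ → kenpikukavve.
Rule 2 (intervocalic voicing): /k/ is a voiceless obstruent between vowels /i/ and /u/, so it voices to [g]. /k/ is a voiceless obstruent between vowels /u/ and /a/, so it voices to [g]. /kenpikukavve/ → kenpigugavve.
Rule 3 (nasal place assimilation): /n/ precedes the labial consonant /p/, so it assimilates in place to [m]. /kenpigugavve/ → kempigugavve.
Rule 4 (final vowel raising): /e/ is a mid vowel in word-final position, so it raises to [i]. /kempigugavve/ → kempigugavvi.

kempigugavvi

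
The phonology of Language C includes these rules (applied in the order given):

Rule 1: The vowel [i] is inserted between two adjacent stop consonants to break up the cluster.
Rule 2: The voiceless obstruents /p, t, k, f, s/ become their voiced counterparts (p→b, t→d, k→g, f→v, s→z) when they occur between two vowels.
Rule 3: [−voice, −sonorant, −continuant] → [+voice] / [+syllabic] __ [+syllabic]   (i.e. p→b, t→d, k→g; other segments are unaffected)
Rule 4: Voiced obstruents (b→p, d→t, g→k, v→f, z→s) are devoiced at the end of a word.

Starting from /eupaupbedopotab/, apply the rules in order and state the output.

eubaubibedobodap

Rule 1 (stop-cluster i-epenthesis): /p/ and /b/ form a stop–stop cluster, so [i] is inserted between them. /eupaupbedopotab/ → eupaupibedopotab.
Rule 2 (intervocalic voicing): /p/ is a voiceless obstruent between vowels /u/ and /a/, so it voices to [b]. /p/ is a voiceless obstruent between vowels /u/ and /i/, so it voices to [b]. /p/ is a voiceless obstruent between vowels /o/ and /o/, so it voices to [b]. /t/ is a voiceless obstruent between vowels /o/ and /a/, so it voices to [d]. /eupaupibedopotab/ → eubaubibedobodab.
Rule 3 (intervocalic voicing): no segment meets the environment; /eubaubibedobodab/ is unchanged.
Rule 4 (final devoicing): /b/ is a voiced obstruent in word-final position, so it devoices to [p]. /eubaubibedobodab/ → eubaubibedobodap.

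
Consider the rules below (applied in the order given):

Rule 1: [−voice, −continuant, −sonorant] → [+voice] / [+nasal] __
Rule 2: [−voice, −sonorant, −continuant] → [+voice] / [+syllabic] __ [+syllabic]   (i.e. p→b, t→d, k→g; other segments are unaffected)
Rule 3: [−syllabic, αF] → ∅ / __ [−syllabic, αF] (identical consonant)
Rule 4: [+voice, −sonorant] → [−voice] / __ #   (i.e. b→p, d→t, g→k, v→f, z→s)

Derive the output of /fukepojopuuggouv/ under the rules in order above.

fugebojobuugouf

Rule 1 (post-nasal voicing): no segment meets the environment; /fukepojopuuggouv/ is unchanged.
Rule 2 (intervocalic voicing): /k/ is a voiceless stop between vowels /u/ and /e/, so it voices to [g]. /p/ is a voiceless stop between vowels /e/ and /o/, so it voices to [b]. /p/ is a voiceless stop between vowels /o/ and /u/, so it voices to [b]. /fukepojopuuggouv/ → fugebojobuuggouv.
Rule 3 (degemination): /gg/ is a geminate; the first /g/ deletes. /fugebojobuuggouv/ → fugebojobuugouv.
Rule 4 (final devoicing): /v/ is a voiced obstruent in word-final position, so it devoices to [f]. /fugebojobuugouv/ → fugebojobuugouf.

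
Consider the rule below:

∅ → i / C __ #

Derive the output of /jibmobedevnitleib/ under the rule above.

the form ends in the consonant /b/, so [i] is inserted word-finally.
Surface form: [jibmobedevnitleibi].

jibmobedevnitleibi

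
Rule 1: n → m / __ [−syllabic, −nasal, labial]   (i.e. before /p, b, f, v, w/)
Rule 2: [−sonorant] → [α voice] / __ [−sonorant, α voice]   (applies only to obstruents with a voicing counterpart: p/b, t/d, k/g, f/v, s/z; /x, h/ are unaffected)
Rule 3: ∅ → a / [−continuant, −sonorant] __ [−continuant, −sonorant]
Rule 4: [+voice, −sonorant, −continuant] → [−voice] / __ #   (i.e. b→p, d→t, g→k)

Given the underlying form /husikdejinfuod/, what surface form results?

Rule 1 (nasal place assimilation): /n/ precedes the labial consonant /f/, so it assimilates in place to [m]. /husikdejinfuod/ → husikdejimfuod.
Rule 2 (regressive voicing assimilation): /k/ precedes the voiced obstruent /d/, so it voices to [g] by assimilation. /husikdejimfuod/ → husigdejimfuod.
Rule 3 (stop-cluster a-epenthesis): /g/ and /d/ form a stop–stop cluster, so [a] is inserted between them. /husigdejimfuod/ → husigadejimfuod.
Rule 4 (final devoicing): /d/ is a voiced stop in word-final position, so it devoices to [t]. /husigadejimfuod/ → husigadejimfuot.

husigadejimfuot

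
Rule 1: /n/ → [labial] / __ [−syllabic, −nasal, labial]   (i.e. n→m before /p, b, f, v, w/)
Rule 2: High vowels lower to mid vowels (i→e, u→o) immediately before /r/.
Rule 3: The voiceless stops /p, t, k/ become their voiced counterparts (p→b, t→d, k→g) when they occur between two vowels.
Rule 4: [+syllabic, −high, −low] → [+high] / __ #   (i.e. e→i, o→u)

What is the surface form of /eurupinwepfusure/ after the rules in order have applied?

Rule 1 (nasal place assimilation): /n/ precedes the labial consonant /w/, so it assimilates in place to [m]. /eurupinwepfusure/ → eurupimwepfusure.
Rule 2 (pre-rhotic lowering): /u/ is a high vowel immediately before /r/, so it lowers to [o]. /u/ is a high vowel immediately before /r/, so it lowers to [o]. /eurupimwepfusure/ → eorupimwepfusore.
Rule 3 (intervocalic voicing): /p/ is a voiceless stop between vowels /u/ and /i/, so it voices to [b]. /eorupimwepfusore/ → eorubimwepfusore.
Rule 4 (final vowel raising): /e/ is a mid vowel in word-final position, so it raises to [i]. /eorubimwepfusore/ → eorubimwepfusori.

eorubimwepfusori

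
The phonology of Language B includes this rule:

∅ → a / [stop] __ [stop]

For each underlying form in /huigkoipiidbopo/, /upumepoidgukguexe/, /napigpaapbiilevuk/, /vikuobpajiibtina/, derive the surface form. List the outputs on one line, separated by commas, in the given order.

/huigkoipiidbopo/: /g/ and /k/ form a stop–stop cluster, so [a] is inserted between them. /d/ and /b/ form a stop–stop cluster, so [a] is inserted between them. → [huigakoipiidabopo].
/upumepoidgukguexe/: /d/ and /g/ form a stop–stop cluster, so [a] is inserted between them. /k/ and /g/ form a stop–stop cluster, so [a] is inserted between them. → [upumepoidagukaguexe].
/napigpaapbiilevuk/: /g/ and /p/ form a stop–stop cluster, so [a] is inserted between them. /p/ and /b/ form a stop–stop cluster, so [a] is inserted between them. → [napigapaapabiilevuk].
/vikuobpajiibtina/: /b/ and /p/ form a stop–stop cluster, so [a] is inserted between them. /b/ and /t/ form a stop–stop cluster, so [a] is inserted between them. → [vikuobapajiibatina].

huigakoipiidabopo, upumepoidagukaguexe, napigapaapabiilevuk, vikuobapajiibatina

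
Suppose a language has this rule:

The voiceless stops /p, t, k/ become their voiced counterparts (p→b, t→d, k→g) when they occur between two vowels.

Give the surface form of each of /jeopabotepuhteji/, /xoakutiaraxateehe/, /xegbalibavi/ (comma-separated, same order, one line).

/jeopabotepuhteji/: /p/ is a voiceless stop between vowels /o/ and /a/, so it voices to [b]. /t/ is a voiceless stop between vowels /o/ and /e/, so it voices to [d]. /p/ is a voiceless stop between vowels /e/ and /u/, so it voices to [b]. → [jeobabodebuhteji].
/xoakutiaraxateehe/: /k/ is a voiceless stop between vowels /a/ and /u/, so it voices to [g]. /t/ is a voiceless stop between vowels /u/ and /i/, so it voices to [d]. /t/ is a voiceless stop between vowels /a/ and /e/, so it voices to [d]. → [xoagudiaraxadeehe].
/xegbalibavi/: the rule's environment is not met; surfaces unchanged as [xegbalibavi].

jeobabodebuhteji, xoagudiaraxadeehe, xegbalibavi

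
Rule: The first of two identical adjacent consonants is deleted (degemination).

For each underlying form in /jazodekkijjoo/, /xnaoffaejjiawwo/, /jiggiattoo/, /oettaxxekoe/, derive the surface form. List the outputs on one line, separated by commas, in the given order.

jazodekijoo, xnaofaejiawo, jigiatoo, oetaxekoe

/jazodekkijjoo/: /kk/ is a geminate; the first /k/ deletes. /jj/ is a geminate; the first /j/ deletes. → [jazodekijoo].
/xnaoffaejjiawwo/: /ff/ is a geminate; the first /f/ deletes. /jj/ is a geminate; the first /j/ deletes. /ww/ is a geminate; the first /w/ deletes. → [xnaofaejiawo].
/jiggiattoo/: /gg/ is a geminate; the first /g/ deletes. /tt/ is a geminate; the first /t/ deletes. → [jigiatoo].
/oettaxxekoe/: /tt/ is a geminate; the first /t/ deletes. /xx/ is a geminate; the first /x/ deletes. → [oetaxekoe].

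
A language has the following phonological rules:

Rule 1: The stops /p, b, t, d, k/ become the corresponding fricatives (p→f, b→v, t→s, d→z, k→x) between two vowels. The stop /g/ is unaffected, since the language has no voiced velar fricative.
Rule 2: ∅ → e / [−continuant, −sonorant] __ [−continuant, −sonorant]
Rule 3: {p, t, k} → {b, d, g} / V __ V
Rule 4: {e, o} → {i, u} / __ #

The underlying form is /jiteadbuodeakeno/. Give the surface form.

Rule 1 (intervocalic spirantization): /t/ is a stop between vowels /i/ and /e/, so it spirantizes to the fricative [s]. /d/ is a stop between vowels /o/ and /e/, so it spirantizes to the fricative [z]. /k/ is a stop between vowels /a/ and /e/, so it spirantizes to the fricative [x]. /jiteadbuodeakeno/ → jiseadbuozeaxeno.
Rule 2 (stop-cluster e-epenthesis): /d/ and /b/ form a stop–stop cluster, so [e] is inserted between them. /jiseadbuozeaxeno/ → jiseadebuozeaxeno.
Rule 3 (intervocalic voicing): no segment meets the environment; /jiseadebuozeaxeno/ is unchanged.
Rule 4 (final vowel raising): /o/ is a mid vowel in word-final position, so it raises to [u]. /jiseadebuozeaxeno/ → jiseadebuozeaxenu.

jiseadebuozeaxenu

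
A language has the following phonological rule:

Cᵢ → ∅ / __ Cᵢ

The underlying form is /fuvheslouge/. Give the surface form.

fuvheslouge

No segment of /fuvheslouge/ meets the structural description of the rule, so the form surfaces unchanged.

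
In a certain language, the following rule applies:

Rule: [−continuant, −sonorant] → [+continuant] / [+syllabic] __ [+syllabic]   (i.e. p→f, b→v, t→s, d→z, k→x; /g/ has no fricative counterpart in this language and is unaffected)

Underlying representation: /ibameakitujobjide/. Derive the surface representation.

ivameaxisujobjize

Scanning /ibameakitujobjide/: /b/ is a stop between vowels /i/ and /a/, so it spirantizes to the fricative [v]; /k/ is a stop between vowels /a/ and /i/, so it spirantizes to the fricative [x]; /t/ is a stop between vowels /i/ and /u/, so it spirantizes to the fricative [s]; /b/ at position 13 is not in the conditioning environment; /d/ is a stop between vowels /i/ and /e/, so it spirantizes to the fricative [z].
Result: [ivameaxisujobjize].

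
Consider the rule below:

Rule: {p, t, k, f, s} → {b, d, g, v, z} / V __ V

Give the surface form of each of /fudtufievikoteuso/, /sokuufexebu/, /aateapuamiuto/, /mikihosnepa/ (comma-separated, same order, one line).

fudtuvievigodeuzo, soguuvexebu, aadeabuamiudo, migihosneba

/fudtufievikoteuso/: /f/ is a voiceless obstruent between vowels /u/ and /i/, so it voices to [v]. /k/ is a voiceless obstruent between vowels /i/ and /o/, so it voices to [g]. /t/ is a voiceless obstruent between vowels /o/ and /e/, so it voices to [d]. /s/ is a voiceless obstruent between vowels /u/ and /o/, so it voices to [z]. → [fudtuvievigodeuzo].
/sokuufexebu/: /k/ is a voiceless obstruent between vowels /o/ and /u/, so it voices to [g]. /f/ is a voiceless obstruent between vowels /u/ and /e/, so it voices to [v]. → [soguuvexebu].
/aateapuamiuto/: /t/ is a voiceless obstruent between vowels /a/ and /e/, so it voices to [d]. /p/ is a voiceless obstruent between vowels /a/ and /u/, so it voices to [b]. /t/ is a voiceless obstruent between vowels /u/ and /o/, so it voices to [d]. → [aadeabuamiudo].
/mikihosnepa/: /k/ is a voiceless obstruent between vowels /i/ and /i/, so it voices to [g]. /p/ is a voiceless obstruent between vowels /e/ and /a/, so it voices to [b]. → [migihosneba].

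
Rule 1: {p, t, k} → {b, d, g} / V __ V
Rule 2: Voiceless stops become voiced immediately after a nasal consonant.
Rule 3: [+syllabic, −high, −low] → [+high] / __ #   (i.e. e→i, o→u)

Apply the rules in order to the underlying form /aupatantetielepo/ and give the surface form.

Rule 1 (intervocalic voicing): /p/ is a voiceless stop between vowels /u/ and /a/, so it voices to [b]. /t/ is a voiceless stop between vowels /a/ and /a/, so it voices to [d]. /t/ is a voiceless stop between vowels /e/ and /i/, so it voices to [d]. /p/ is a voiceless stop between vowels /e/ and /o/, so it voices to [b]. /aupatantetielepo/ → aubadantedielebo.
Rule 2 (post-nasal voicing): /t/ is a voiceless stop immediately after the nasal /n/, so it voices to [d]. /aubadantedielebo/ → aubadandedielebo.
Rule 3 (final vowel raising): /o/ is a mid vowel in word-final position, so it raises to [u]. /aubadandedielebo/ → aubadandedielebu.

aubadandedielebu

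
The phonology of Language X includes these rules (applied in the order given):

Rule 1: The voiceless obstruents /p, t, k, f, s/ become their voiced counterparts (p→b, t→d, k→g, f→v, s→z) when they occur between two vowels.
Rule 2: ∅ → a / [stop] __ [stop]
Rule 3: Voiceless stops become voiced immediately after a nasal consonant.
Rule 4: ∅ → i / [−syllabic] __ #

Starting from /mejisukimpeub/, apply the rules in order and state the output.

mejizugimbeubi

Rule 1 (intervocalic voicing): /s/ is a voiceless obstruent between vowels /i/ and /u/, so it voices to [z]. /k/ is a voiceless obstruent between vowels /u/ and /i/, so it voices to [g]. /mejisukimpeub/ → mejizugimpeub.
Rule 2 (stop-cluster a-epenthesis): no segment meets the environment; /mejizugimpeub/ is unchanged.
Rule 3 (post-nasal voicing): /p/ is a voiceless stop immediately after the nasal /m/, so it voices to [b]. /mejizugimpeub/ → mejizugimbeub.
Rule 4 (final i-epenthesis): the form ends in the consonant /b/, so [i] is inserted word-finally. /mejizugimbeub/ → mejizugimbeubi.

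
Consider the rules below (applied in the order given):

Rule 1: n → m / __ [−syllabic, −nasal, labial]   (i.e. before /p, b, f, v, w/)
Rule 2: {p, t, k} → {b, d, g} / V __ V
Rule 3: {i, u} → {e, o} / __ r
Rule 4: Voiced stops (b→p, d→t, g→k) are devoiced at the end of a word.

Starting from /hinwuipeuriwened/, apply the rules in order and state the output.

himwuibeoriwenet

Rule 1 (nasal place assimilation): /n/ precedes the labial consonant /w/, so it assimilates in place to [m]. /hinwuipeuriwened/ → himwuipeuriwened.
Rule 2 (intervocalic voicing): /p/ is a voiceless stop between vowels /i/ and /e/, so it voices to [b]. /himwuipeuriwened/ → himwuibeuriwened.
Rule 3 (pre-rhotic lowering): /u/ is a high vowel immediately before /r/, so it lowers to [o]. /himwuibeuriwened/ → himwuibeoriwened.
Rule 4 (final devoicing): /d/ is a voiced stop in word-final position, so it devoices to [t]. /himwuibeoriwened/ → himwuibeoriwenet.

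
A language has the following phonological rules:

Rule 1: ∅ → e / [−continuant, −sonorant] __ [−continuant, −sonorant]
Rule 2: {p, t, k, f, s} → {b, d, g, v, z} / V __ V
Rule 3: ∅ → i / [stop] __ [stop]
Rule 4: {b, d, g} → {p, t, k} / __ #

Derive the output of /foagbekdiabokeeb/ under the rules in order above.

Rule 1 (stop-cluster e-epenthesis): /g/ and /b/ form a stop–stop cluster, so [e] is inserted between them. /k/ and /d/ form a stop–stop cluster, so [e] is inserted between them. /foagbekdiabokeeb/ → foagebekediabokeeb.
Rule 2 (intervocalic voicing): /k/ is a voiceless obstruent between vowels /e/ and /e/, so it voices to [g]. /k/ is a voiceless obstruent between vowels /o/ and /e/, so it voices to [g]. /foagebekediabokeeb/ → foagebegediabogeeb.
Rule 3 (stop-cluster i-epenthesis): no segment meets the environment; /foagebegediabogeeb/ is unchanged.
Rule 4 (final devoicing): /b/ is a voiced stop in word-final position, so it devoices to [p]. /foagebegediabogeeb/ → foagebegediabogeep.

foagebegediabogeep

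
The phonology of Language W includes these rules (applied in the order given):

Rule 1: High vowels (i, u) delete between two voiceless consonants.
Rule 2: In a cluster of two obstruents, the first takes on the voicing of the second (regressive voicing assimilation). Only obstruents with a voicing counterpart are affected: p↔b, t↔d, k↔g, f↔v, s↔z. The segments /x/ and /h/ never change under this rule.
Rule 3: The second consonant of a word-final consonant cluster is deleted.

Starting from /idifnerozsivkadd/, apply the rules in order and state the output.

Rule 1 (high vowel syncope): no segment meets the environment; /idifnerozsivkadd/ is unchanged.
Rule 2 (regressive voicing assimilation): /z/ precedes the voiceless obstruent /s/, so it devoices to [s] by assimilation. /v/ precedes the voiceless obstruent /k/, so it devoices to [f] by assimilation. /idifnerozsivkadd/ → idifnerossifkadd.
Rule 3 (final cluster simplification): /d/ is the second consonant of a word-final cluster /dd/, so it deletes. /idifnerossifkadd/ → idifnerossifkad.

idifnerossifkad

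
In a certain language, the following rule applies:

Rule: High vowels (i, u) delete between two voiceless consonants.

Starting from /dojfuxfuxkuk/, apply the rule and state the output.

dojfxfxkk

/u/ is a high vowel flanked by voiceless consonants /f/ and /x/, so it deletes.
/u/ is a high vowel flanked by voiceless consonants /f/ and /x/, so it deletes.
/u/ is a high vowel flanked by voiceless consonants /k/ and /k/, so it deletes.
Surface form: [dojfxfxkk].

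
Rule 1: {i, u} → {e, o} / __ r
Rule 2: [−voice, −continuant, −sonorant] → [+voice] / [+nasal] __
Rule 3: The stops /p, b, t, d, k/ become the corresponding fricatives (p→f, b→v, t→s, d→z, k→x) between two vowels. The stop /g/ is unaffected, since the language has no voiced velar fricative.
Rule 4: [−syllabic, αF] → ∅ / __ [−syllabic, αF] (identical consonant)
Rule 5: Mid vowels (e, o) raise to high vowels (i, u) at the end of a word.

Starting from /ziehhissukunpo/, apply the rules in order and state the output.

ziehisuxunbu

Rule 1 (pre-rhotic lowering): no segment meets the environment; /ziehhissukunpo/ is unchanged.
Rule 2 (post-nasal voicing): /p/ is a voiceless stop immediately after the nasal /n/, so it voices to [b]. /ziehhissukunpo/ → ziehhissukunbo.
Rule 3 (intervocalic spirantization): /k/ is a stop between vowels /u/ and /u/, so it spirantizes to the fricative [x]. /ziehhissukunbo/ → ziehhissuxunbo.
Rule 4 (degemination): /hh/ is a geminate; the first /h/ deletes. /ss/ is a geminate; the first /s/ deletes. /ziehhissuxunbo/ → ziehisuxunbo.
Rule 5 (final vowel raising): /o/ is a mid vowel in word-final position, so it raises to [u]. /ziehisuxunbo/ → ziehisuxunbu.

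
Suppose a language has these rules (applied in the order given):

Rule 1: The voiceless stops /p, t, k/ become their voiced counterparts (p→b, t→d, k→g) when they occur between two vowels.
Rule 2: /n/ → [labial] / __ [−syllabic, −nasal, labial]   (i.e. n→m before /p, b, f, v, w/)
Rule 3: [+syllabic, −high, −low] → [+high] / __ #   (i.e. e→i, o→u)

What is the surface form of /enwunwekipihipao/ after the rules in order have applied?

Rule 1 (intervocalic voicing): /k/ is a voiceless stop between vowels /e/ and /i/, so it voices to [g]. /p/ is a voiceless stop between vowels /i/ and /i/, so it voices to [b]. /p/ is a voiceless stop between vowels /i/ and /a/, so it voices to [b]. /enwunwekipihipao/ → enwunwegibihibao.
Rule 2 (nasal place assimilation): /n/ precedes the labial consonant /w/, so it assimilates in place to [m]. /n/ precedes the labial consonant /w/, so it assimilates in place to [m]. /enwunwegibihibao/ → emwumwegibihibao.
Rule 3 (final vowel raising): /o/ is a mid vowel in word-final position, so it raises to [u]. /emwumwegibihibao/ → emwumwegibihibau.

emwumwegibihibau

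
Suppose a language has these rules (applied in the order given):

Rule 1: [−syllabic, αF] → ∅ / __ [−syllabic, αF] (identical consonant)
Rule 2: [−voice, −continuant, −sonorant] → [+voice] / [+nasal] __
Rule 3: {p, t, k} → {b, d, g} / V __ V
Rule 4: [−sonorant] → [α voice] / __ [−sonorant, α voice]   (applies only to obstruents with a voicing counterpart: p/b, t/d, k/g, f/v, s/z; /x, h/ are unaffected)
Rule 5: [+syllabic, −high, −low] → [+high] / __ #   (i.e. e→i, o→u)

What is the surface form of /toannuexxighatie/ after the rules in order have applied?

toanuexikhadii

Rule 1 (degemination): /nn/ is a geminate; the first /n/ deletes. /xx/ is a geminate; the first /x/ deletes. /toannuexxighatie/ → toanuexighatie.
Rule 2 (post-nasal voicing): no segment meets the environment; /toanuexighatie/ is unchanged.
Rule 3 (intervocalic voicing): /t/ is a voiceless stop between vowels /a/ and /i/, so it voices to [d]. /toanuexighatie/ → toanuexighadie.
Rule 4 (regressive voicing assimilation): /g/ precedes the voiceless obstruent /h/, so it devoices to [k] by assimilation. /toanuexighadie/ → toanuexikhadie.
Rule 5 (final vowel raising): /e/ is a mid vowel in word-final position, so it raises to [i]. /toanuexikhadie/ → toanuexikhadii.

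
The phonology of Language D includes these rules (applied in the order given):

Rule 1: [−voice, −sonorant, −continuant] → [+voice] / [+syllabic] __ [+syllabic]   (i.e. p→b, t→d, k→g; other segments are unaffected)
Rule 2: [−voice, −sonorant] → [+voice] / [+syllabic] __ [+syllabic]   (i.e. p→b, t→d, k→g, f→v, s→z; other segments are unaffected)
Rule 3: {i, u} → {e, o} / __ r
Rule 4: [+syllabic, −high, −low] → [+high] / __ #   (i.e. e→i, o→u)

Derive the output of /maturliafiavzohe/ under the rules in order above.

Rule 1 (intervocalic voicing): /t/ is a voiceless stop between vowels /a/ and /u/, so it voices to [d]. /maturliafiavzohe/ → madurliafiavzohe.
Rule 2 (intervocalic voicing): /f/ is a voiceless obstruent between vowels /a/ and /i/, so it voices to [v]. /madurliafiavzohe/ → madurliaviavzohe.
Rule 3 (pre-rhotic lowering): /u/ is a high vowel immediately before /r/, so it lowers to [o]. /madurliaviavzohe/ → madorliaviavzohe.
Rule 4 (final vowel raising): /e/ is a mid vowel in word-final position, so it raises to [i]. /madorliaviavzohe/ → madorliaviavzohi.

madorliaviavzohi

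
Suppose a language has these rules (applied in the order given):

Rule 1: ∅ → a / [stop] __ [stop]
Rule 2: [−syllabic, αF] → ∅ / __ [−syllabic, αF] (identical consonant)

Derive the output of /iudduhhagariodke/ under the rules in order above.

Rule 1 (stop-cluster a-epenthesis): /d/ and /d/ form a stop–stop cluster, so [a] is inserted between them. /d/ and /k/ form a stop–stop cluster, so [a] is inserted between them. /iudduhhagariodke/ → iudaduhhagariodake.
Rule 2 (degemination): /hh/ is a geminate; the first /h/ deletes. /iudaduhhagariodake/ → iudaduhagariodake.

iudaduhagariodake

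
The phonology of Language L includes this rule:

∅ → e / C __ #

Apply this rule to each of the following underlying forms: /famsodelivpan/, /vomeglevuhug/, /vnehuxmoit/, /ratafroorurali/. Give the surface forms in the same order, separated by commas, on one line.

famsodelivpane, vomeglevuhuge, vnehuxmoite, ratafroorurali

/famsodelivpan/: the form ends in the consonant /n/, so [e] is inserted word-finally. → [famsodelivpane].
/vomeglevuhug/: the form ends in the consonant /g/, so [e] is inserted word-finally. → [vomeglevuhuge].
/vnehuxmoit/: the form ends in the consonant /t/, so [e] is inserted word-finally. → [vnehuxmoite].
/ratafroorurali/: the rule's environment is not met; surfaces unchanged as [ratafroorurali].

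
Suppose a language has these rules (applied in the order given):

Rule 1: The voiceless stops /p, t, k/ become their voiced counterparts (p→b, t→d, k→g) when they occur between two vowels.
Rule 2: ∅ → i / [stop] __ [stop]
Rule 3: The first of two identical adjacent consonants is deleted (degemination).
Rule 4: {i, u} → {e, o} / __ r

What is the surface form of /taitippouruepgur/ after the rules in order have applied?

taidipipooruepigor

Rule 1 (intervocalic voicing): /t/ is a voiceless stop between vowels /i/ and /i/, so it voices to [d]. /taitippouruepgur/ → taidippouruepgur.
Rule 2 (stop-cluster i-epenthesis): /p/ and /p/ form a stop–stop cluster, so [i] is inserted between them. /p/ and /g/ form a stop–stop cluster, so [i] is inserted between them. /taidippouruepgur/ → taidipipouruepigur.
Rule 3 (degemination): no segment meets the environment; /taidipipouruepigur/ is unchanged.
Rule 4 (pre-rhotic lowering): /u/ is a high vowel immediately before /r/, so it lowers to [o]. /u/ is a high vowel immediately before /r/, so it lowers to [o]. /taidipipouruepigur/ → taidipipooruepigor.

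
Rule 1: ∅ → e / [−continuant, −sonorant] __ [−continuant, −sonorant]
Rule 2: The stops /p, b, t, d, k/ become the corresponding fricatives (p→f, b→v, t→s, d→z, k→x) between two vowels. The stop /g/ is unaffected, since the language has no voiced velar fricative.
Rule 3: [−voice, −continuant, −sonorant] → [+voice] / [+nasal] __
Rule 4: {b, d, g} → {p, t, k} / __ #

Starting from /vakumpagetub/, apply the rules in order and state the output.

Rule 1 (stop-cluster e-epenthesis): no segment meets the environment; /vakumpagetub/ is unchanged.
Rule 2 (intervocalic spirantization): /k/ is a stop between vowels /a/ and /u/, so it spirantizes to the fricative [x]. /t/ is a stop between vowels /e/ and /u/, so it spirantizes to the fricative [s]. /vakumpagetub/ → vaxumpagesub.
Rule 3 (post-nasal voicing): /p/ is a voiceless stop immediately after the nasal /m/, so it voices to [b]. /vaxumpagesub/ → vaxumbagesub.
Rule 4 (final devoicing): /b/ is a voiced stop in word-final position, so it devoices to [p]. /vaxumbagesub/ → vaxumbagesup.

vaxumbagesup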